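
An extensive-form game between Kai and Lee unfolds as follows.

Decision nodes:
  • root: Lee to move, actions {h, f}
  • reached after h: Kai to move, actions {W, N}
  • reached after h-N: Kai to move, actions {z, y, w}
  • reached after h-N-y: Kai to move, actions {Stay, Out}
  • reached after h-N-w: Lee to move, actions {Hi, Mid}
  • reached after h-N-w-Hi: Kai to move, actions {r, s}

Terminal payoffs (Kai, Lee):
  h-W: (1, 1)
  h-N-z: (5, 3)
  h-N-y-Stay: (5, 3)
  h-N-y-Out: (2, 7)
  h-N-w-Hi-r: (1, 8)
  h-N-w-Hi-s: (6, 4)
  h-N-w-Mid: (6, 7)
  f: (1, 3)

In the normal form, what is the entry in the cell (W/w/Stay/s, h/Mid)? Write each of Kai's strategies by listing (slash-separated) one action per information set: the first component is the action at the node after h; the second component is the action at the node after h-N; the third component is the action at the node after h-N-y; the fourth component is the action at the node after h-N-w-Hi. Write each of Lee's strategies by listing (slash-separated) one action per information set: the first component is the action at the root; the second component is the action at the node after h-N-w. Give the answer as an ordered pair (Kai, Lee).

Trace the play path from the root:
  Lee plays h
  Kai plays W at [h]
→ terminal payoff (1, 1).
(Kai's choice at the node after h-N is never reached on this path, so it doesn't affect the outcome.)

(1, 1)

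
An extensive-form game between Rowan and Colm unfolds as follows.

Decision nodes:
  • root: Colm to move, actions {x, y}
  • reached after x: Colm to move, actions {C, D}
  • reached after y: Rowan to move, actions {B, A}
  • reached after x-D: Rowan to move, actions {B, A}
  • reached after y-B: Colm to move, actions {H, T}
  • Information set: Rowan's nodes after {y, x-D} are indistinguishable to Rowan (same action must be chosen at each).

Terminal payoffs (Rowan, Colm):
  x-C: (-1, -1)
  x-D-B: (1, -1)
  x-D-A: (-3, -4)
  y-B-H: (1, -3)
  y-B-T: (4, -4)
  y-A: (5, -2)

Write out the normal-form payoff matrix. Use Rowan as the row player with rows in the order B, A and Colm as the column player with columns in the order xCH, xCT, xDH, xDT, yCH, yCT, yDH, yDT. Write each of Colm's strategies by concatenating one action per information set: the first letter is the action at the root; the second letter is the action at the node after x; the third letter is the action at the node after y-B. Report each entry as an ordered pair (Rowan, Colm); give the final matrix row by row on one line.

Row B: xCH→(-1,-1), xCT→(-1,-1), xDH→(1,-1), xDT→(1,-1), yCH→(1,-3), yCT→(4,-4), yDH→(1,-3), yDT→(4,-4)
Row A: xCH→(-1,-1), xCT→(-1,-1), xDH→(-3,-4), xDT→(-3,-4), yCH→(5,-2), yCT→(5,-2), yDH→(5,-2), yDT→(5,-2)

B: (-1,-1) (-1,-1) (1,-1) (1,-1) (1,-3) (4,-4) (1,-3) (4,-4) | A: (-1,-1) (-1,-1) (-3,-4) (-3,-4) (5,-2) (5,-2) (5,-2) (5,-2)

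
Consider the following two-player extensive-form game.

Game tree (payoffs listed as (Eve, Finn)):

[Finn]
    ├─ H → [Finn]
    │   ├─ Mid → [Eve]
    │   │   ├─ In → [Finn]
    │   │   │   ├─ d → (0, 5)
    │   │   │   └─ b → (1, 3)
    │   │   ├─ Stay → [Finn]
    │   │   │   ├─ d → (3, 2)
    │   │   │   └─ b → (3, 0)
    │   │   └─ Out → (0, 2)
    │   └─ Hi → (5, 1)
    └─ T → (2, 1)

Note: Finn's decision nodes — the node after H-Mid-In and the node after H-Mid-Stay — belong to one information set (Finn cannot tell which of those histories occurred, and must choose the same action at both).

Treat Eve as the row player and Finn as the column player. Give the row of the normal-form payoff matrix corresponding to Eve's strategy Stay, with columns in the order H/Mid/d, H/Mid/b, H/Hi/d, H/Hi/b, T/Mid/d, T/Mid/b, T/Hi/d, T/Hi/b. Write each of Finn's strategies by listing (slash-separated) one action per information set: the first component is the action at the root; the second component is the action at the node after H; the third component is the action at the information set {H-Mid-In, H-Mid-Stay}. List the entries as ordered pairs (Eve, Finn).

(3,2) (3,0) (5,1) (5,1) (2,1) (2,1) (2,1) (2,1)

vs H/Mid/d: Finn plays H → Finn plays Mid at [H] → Eve plays Stay at [H-Mid] → Finn plays d at [H-Mid-Stay] → (3, 2)
vs H/Mid/b: Finn plays H → Finn plays Mid at [H] → Eve plays Stay at [H-Mid] → Finn plays b at [H-Mid-Stay] → (3, 0)
vs H/Hi/d: Finn plays H → Finn plays Hi at [H] → (5, 1)
vs H/Hi/b: Finn plays H → Finn plays Hi at [H] → (5, 1)
vs T/Mid/d: Finn plays T → (2, 1)
vs T/Mid/b: Finn plays T → (2, 1)
vs T/Hi/d: Finn plays T → (2, 1)
vs T/Hi/b: Finn plays T → (2, 1)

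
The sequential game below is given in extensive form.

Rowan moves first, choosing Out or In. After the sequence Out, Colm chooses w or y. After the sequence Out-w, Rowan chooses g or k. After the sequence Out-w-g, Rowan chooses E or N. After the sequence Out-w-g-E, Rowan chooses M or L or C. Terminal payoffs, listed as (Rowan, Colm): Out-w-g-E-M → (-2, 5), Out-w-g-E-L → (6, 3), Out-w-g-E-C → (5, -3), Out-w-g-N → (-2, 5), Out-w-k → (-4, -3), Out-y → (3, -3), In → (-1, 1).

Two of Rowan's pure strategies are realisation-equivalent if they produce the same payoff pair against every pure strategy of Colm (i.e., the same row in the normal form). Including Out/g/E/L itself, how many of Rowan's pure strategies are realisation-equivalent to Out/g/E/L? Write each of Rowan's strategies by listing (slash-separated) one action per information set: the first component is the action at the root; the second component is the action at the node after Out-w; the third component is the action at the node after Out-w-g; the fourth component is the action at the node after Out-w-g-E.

1

Row for Out/g/E/L (columns w, y): (6,3) (3,-3).
Every one of Rowan's information sets is on the play path for some reply by Colm when Rowan follows Out/g/E/L.
Changing the action at any of them therefore changes at least one column, so only Out/g/E/L itself gives this row.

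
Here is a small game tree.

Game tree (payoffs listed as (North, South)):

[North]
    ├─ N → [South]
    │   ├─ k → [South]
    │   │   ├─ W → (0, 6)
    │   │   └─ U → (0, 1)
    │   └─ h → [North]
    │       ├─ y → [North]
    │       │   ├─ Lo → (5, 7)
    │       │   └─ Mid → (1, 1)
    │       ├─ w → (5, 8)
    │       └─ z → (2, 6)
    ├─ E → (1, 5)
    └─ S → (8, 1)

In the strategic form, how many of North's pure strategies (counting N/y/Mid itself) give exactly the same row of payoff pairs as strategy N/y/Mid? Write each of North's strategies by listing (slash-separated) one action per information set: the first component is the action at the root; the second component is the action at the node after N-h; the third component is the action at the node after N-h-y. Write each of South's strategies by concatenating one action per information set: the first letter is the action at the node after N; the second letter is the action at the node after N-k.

1

Row for N/y/Mid (columns kW, kU, hW, hU): (0,6) (0,1) (1,1) (1,1).
Every one of North's information sets is on the play path for some reply by South when North follows N/y/Mid.
Changing the action at any of them therefore changes at least one column, so only N/y/Mid itself gives this row.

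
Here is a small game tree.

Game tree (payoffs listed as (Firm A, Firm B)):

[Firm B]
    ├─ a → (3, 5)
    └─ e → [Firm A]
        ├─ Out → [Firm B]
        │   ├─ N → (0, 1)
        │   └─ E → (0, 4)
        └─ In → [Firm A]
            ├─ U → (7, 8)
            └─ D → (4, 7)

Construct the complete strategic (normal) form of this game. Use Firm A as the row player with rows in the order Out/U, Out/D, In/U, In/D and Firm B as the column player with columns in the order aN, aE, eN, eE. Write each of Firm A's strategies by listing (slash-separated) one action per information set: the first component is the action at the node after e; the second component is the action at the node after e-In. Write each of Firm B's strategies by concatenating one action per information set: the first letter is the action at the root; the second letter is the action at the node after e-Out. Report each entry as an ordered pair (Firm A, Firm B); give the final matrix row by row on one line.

Row Out/U: aN→(3,5), aE→(3,5), eN→(0,1), eE→(0,4)
Row Out/D: aN→(3,5), aE→(3,5), eN→(0,1), eE→(0,4)
Row In/U: aN→(3,5), aE→(3,5), eN→(7,8), eE→(7,8)
Row In/D: aN→(3,5), aE→(3,5), eN→(4,7), eE→(4,7)

Out/U: (3,5) (3,5) (0,1) (0,4) | Out/D: (3,5) (3,5) (0,1) (0,4) | In/U: (3,5) (3,5) (7,8) (7,8) | In/D: (3,5) (3,5) (4,7) (4,7)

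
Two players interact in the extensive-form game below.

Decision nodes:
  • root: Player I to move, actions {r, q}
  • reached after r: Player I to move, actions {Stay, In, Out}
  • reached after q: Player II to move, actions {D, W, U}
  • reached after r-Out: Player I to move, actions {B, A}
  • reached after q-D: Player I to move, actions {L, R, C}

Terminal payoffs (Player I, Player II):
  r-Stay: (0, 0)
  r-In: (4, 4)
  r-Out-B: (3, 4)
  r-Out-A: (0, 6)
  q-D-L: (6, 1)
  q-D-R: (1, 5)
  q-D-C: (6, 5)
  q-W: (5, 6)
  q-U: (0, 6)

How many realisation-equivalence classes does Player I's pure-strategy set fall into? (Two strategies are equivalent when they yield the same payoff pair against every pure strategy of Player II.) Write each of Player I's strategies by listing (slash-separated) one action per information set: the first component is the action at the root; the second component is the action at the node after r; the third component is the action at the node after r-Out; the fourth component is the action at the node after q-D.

7

Player I has 36 pure strategies: r/Stay/B/L, r/Stay/B/R, r/Stay/B/C, r/Stay/A/L, r/Stay/A/R, r/Stay/A/C, r/In/B/L, r/In/B/R, r/In/B/C, r/In/A/L, r/In/A/R, r/In/A/C, r/Out/B/L, r/Out/B/R, r/Out/B/C, r/Out/A/L, r/Out/A/R, r/Out/A/C, q/Stay/B/L, q/Stay/B/R, q/Stay/B/C, q/Stay/A/L, q/Stay/A/R, q/Stay/A/C, q/In/B/L, q/In/B/R, q/In/B/C, q/In/A/L, q/In/A/R, q/In/A/C, q/Out/B/L, q/Out/B/R, q/Out/B/C, q/Out/A/L, q/Out/A/R, q/Out/A/C. Columns: D, W, U.
{r/Stay/B/L, r/Stay/B/R, r/Stay/B/C, r/Stay/A/L, r/Stay/A/R, r/Stay/A/C} → row (0,0) (0,0) (0,0)
{r/In/B/L, r/In/B/R, r/In/B/C, r/In/A/L, r/In/A/R, r/In/A/C} → row (4,4) (4,4) (4,4)
{r/Out/B/L, r/Out/B/R, r/Out/B/C} → row (3,4) (3,4) (3,4)
{r/Out/A/L, r/Out/A/R, r/Out/A/C} → row (0,6) (0,6) (0,6)
{q/Stay/B/L, q/Stay/A/L, q/In/B/L, q/In/A/L, q/Out/B/L, q/Out/A/L} → row (6,1) (5,6) (0,6)
{q/Stay/B/R, q/Stay/A/R, q/In/B/R, q/In/A/R, q/Out/B/R, q/Out/A/R} → row (1,5) (5,6) (0,6)
{q/Stay/B/C, q/Stay/A/C, q/In/B/C, q/In/A/C, q/Out/B/C, q/Out/A/C} → row (6,5) (5,6) (0,6)
That's 7 distinct rows out of 36 strategies.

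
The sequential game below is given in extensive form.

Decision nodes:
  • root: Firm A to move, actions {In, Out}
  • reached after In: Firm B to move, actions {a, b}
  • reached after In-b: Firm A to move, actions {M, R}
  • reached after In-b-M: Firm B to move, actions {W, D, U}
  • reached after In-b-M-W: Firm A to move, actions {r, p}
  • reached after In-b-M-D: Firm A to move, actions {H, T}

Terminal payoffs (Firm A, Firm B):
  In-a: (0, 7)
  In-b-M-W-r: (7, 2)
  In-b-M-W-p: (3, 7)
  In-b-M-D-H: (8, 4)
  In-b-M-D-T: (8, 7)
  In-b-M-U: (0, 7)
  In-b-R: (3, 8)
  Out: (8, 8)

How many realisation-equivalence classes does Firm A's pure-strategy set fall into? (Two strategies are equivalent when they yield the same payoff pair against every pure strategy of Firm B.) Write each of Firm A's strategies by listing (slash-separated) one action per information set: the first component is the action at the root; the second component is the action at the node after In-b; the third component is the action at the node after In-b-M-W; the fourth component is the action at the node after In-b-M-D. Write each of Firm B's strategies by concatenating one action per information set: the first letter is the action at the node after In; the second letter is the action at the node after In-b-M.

Firm A has 16 pure strategies: In/M/r/H, In/M/r/T, In/M/p/H, In/M/p/T, In/R/r/H, In/R/r/T, In/R/p/H, In/R/p/T, Out/M/r/H, Out/M/r/T, Out/M/p/H, Out/M/p/T, Out/R/r/H, Out/R/r/T, Out/R/p/H, Out/R/p/T. Columns: aW, aD, aU, bW, bD, bU.
{In/M/r/H} → row (0,7) (0,7) (0,7) (7,2) (8,4) (0,7)
{In/M/r/T} → row (0,7) (0,7) (0,7) (7,2) (8,7) (0,7)
{In/M/p/H} → row (0,7) (0,7) (0,7) (3,7) (8,4) (0,7)
{In/M/p/T} → row (0,7) (0,7) (0,7) (3,7) (8,7) (0,7)
{In/R/r/H, In/R/r/T, In/R/p/H, In/R/p/T} → row (0,7) (0,7) (0,7) (3,8) (3,8) (3,8)
{Out/M/r/H, Out/M/r/T, Out/M/p/H, Out/M/p/T, Out/R/r/H, Out/R/r/T, Out/R/p/H, Out/R/p/T} → row (8,8) (8,8) (8,8) (8,8) (8,8) (8,8)
That's 6 distinct rows out of 16 strategies.

6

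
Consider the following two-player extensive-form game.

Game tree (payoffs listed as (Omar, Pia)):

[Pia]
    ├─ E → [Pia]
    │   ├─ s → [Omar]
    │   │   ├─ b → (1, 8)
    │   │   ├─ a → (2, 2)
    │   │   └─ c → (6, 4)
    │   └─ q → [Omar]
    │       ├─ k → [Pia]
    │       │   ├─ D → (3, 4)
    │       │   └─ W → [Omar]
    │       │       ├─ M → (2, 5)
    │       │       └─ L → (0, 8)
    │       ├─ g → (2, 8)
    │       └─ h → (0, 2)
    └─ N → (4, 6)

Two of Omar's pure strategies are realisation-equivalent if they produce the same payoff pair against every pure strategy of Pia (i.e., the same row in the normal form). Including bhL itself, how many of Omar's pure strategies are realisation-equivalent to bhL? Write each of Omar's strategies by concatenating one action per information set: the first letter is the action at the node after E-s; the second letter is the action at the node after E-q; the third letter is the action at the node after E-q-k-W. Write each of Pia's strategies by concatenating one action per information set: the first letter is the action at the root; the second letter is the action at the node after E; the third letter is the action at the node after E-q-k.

2

Row for bhL (columns EsD, EsW, EqD, EqW, NsD, NsW, NqD, NqW): (1,8) (1,8) (0,2) (0,2) (4,6) (4,6) (4,6) (4,6).
Under bhL, Omar's choice at the node after E-q-k-W can never be reached regardless of what Pia does, so varying those choices leaves every outcome unchanged.
Holding the reachable choices fixed and varying the unreachable one freely already gives 2 equivalent strategies.
No other strategy reproduces this row, so those 2 are the full class: bhM, bhL.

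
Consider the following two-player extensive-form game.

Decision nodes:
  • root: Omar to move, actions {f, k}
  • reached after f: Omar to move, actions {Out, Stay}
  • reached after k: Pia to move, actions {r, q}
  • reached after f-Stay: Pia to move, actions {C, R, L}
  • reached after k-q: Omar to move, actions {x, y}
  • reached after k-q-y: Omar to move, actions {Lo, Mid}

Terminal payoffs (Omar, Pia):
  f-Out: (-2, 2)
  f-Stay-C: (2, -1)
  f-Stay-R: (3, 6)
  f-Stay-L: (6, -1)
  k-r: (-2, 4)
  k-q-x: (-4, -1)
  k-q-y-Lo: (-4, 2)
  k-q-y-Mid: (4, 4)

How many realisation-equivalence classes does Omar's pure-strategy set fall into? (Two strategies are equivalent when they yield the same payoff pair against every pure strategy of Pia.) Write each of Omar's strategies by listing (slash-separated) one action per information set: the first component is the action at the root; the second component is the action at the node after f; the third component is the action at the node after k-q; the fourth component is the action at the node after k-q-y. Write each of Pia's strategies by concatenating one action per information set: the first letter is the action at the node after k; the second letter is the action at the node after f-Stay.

Omar has 16 pure strategies: f/Out/x/Lo, f/Out/x/Mid, f/Out/y/Lo, f/Out/y/Mid, f/Stay/x/Lo, f/Stay/x/Mid, f/Stay/y/Lo, f/Stay/y/Mid, k/Out/x/Lo, k/Out/x/Mid, k/Out/y/Lo, k/Out/y/Mid, k/Stay/x/Lo, k/Stay/x/Mid, k/Stay/y/Lo, k/Stay/y/Mid. Columns: rC, rR, rL, qC, qR, qL.
{f/Out/x/Lo, f/Out/x/Mid, f/Out/y/Lo, f/Out/y/Mid} → row (-2,2) (-2,2) (-2,2) (-2,2) (-2,2) (-2,2)
{f/Stay/x/Lo, f/Stay/x/Mid, f/Stay/y/Lo, f/Stay/y/Mid} → row (2,-1) (3,6) (6,-1) (2,-1) (3,6) (6,-1)
{k/Out/x/Lo, k/Out/x/Mid, k/Stay/x/Lo, k/Stay/x/Mid} → row (-2,4) (-2,4) (-2,4) (-4,-1) (-4,-1) (-4,-1)
{k/Out/y/Lo, k/Stay/y/Lo} → row (-2,4) (-2,4) (-2,4) (-4,2) (-4,2) (-4,2)
{k/Out/y/Mid, k/Stay/y/Mid} → row (-2,4) (-2,4) (-2,4) (4,4) (4,4) (4,4)
That's 5 distinct rows out of 16 strategies.

5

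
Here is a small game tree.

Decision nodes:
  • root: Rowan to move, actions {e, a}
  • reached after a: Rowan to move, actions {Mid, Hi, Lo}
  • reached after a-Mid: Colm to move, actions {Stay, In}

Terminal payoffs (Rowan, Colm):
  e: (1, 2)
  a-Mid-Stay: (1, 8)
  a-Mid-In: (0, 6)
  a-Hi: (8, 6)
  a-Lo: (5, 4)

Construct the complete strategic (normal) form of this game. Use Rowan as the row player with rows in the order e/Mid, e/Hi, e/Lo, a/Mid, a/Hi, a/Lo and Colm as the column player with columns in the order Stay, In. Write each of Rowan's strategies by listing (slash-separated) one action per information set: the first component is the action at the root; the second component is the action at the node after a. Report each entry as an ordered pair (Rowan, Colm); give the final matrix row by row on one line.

e/Mid: (1,2) (1,2) | e/Hi: (1,2) (1,2) | e/Lo: (1,2) (1,2) | a/Mid: (1,8) (0,6) | a/Hi: (8,6) (8,6) | a/Lo: (5,4) (5,4)

Row e/Mid: Stay→(1,2), In→(1,2)
Row e/Hi: Stay→(1,2), In→(1,2)
Row e/Lo: Stay→(1,2), In→(1,2)
Row a/Mid: Stay→(1,8), In→(0,6)
Row a/Hi: Stay→(8,6), In→(8,6)
Row a/Lo: Stay→(5,4), In→(5,4)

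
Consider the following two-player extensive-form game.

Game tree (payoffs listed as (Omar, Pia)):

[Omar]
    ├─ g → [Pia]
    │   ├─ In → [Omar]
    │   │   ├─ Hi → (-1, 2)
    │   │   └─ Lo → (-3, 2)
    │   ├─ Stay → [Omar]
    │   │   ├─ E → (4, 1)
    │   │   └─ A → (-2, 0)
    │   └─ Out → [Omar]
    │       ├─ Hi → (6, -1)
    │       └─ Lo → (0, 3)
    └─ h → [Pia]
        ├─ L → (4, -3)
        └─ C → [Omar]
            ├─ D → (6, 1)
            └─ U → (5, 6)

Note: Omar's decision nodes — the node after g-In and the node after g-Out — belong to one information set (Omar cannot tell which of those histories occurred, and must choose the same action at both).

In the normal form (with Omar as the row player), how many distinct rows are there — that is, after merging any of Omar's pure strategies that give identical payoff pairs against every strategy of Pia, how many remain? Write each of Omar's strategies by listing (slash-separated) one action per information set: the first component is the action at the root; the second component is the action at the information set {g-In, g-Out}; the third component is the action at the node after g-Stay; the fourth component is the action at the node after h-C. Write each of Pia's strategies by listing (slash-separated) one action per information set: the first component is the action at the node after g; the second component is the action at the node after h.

Omar has 16 pure strategies: g/Hi/E/D, g/Hi/E/U, g/Hi/A/D, g/Hi/A/U, g/Lo/E/D, g/Lo/E/U, g/Lo/A/D, g/Lo/A/U, h/Hi/E/D, h/Hi/E/U, h/Hi/A/D, h/Hi/A/U, h/Lo/E/D, h/Lo/E/U, h/Lo/A/D, h/Lo/A/U. Columns: In/L, In/C, Stay/L, Stay/C, Out/L, Out/C.
{g/Hi/E/D, g/Hi/E/U} → row (-1,2) (-1,2) (4,1) (4,1) (6,-1) (6,-1)
{g/Hi/A/D, g/Hi/A/U} → row (-1,2) (-1,2) (-2,0) (-2,0) (6,-1) (6,-1)
{g/Lo/E/D, g/Lo/E/U} → row (-3,2) (-3,2) (4,1) (4,1) (0,3) (0,3)
{g/Lo/A/D, g/Lo/A/U} → row (-3,2) (-3,2) (-2,0) (-2,0) (0,3) (0,3)
{h/Hi/E/D, h/Hi/A/D, h/Lo/E/D, h/Lo/A/D} → row (4,-3) (6,1) (4,-3) (6,1) (4,-3) (6,1)
{h/Hi/E/U, h/Hi/A/U, h/Lo/E/U, h/Lo/A/U} → row (4,-3) (5,6) (4,-3) (5,6) (4,-3) (5,6)
That's 6 distinct rows out of 16 strategies.

6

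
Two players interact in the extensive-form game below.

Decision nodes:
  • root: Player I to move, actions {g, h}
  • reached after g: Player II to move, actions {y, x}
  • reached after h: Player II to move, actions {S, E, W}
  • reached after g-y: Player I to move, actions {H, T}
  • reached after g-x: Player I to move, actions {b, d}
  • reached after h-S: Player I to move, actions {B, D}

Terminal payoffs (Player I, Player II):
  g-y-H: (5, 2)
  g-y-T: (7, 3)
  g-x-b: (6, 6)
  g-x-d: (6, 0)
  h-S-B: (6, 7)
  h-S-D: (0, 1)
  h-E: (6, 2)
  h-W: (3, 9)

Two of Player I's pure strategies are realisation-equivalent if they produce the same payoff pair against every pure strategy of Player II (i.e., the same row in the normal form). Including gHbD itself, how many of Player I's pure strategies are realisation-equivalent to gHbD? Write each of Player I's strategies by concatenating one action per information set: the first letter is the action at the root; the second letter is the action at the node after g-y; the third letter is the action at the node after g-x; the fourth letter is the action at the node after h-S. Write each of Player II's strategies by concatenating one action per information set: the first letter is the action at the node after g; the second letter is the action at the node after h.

Row for gHbD (columns yS, yE, yW, xS, xE, xW): (5,2) (5,2) (5,2) (6,6) (6,6) (6,6).
Under gHbD, Player I's choice at the node after h-S can never be reached regardless of what Player II does, so varying those choices leaves every outcome unchanged.
Holding the reachable choices fixed and varying the unreachable one freely already gives 2 equivalent strategies.
No other strategy reproduces this row, so those 2 are the full class: gHbB, gHbD.

2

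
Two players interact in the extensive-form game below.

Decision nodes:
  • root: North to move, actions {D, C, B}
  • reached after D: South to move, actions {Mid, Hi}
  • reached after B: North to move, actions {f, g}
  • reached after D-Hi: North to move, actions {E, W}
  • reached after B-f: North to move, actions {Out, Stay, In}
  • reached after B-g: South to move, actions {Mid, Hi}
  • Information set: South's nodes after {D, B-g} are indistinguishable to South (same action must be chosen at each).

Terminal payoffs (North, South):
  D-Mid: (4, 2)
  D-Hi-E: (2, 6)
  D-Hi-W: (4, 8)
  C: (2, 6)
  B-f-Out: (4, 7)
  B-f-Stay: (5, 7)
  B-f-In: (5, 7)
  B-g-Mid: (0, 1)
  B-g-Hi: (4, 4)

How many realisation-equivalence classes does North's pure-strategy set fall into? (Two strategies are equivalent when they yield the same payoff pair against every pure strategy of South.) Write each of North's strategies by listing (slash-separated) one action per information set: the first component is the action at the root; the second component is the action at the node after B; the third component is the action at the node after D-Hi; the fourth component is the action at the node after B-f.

6

North has 36 pure strategies: D/f/E/Out, D/f/E/Stay, D/f/E/In, D/f/W/Out, D/f/W/Stay, D/f/W/In, D/g/E/Out, D/g/E/Stay, D/g/E/In, D/g/W/Out, D/g/W/Stay, D/g/W/In, C/f/E/Out, C/f/E/Stay, C/f/E/In, C/f/W/Out, C/f/W/Stay, C/f/W/In, C/g/E/Out, C/g/E/Stay, C/g/E/In, C/g/W/Out, C/g/W/Stay, C/g/W/In, B/f/E/Out, B/f/E/Stay, B/f/E/In, B/f/W/Out, B/f/W/Stay, B/f/W/In, B/g/E/Out, B/g/E/Stay, B/g/E/In, B/g/W/Out, B/g/W/Stay, B/g/W/In. Columns: Mid, Hi.
{D/f/E/Out, D/f/E/Stay, D/f/E/In, D/g/E/Out, D/g/E/Stay, D/g/E/In} → row (4,2) (2,6)
{D/f/W/Out, D/f/W/Stay, D/f/W/In, D/g/W/Out, D/g/W/Stay, D/g/W/In} → row (4,2) (4,8)
{C/f/E/Out, C/f/E/Stay, C/f/E/In, C/f/W/Out, C/f/W/Stay, C/f/W/In, C/g/E/Out, C/g/E/Stay, C/g/E/In, C/g/W/Out, C/g/W/Stay, C/g/W/In} → row (2,6) (2,6)
{B/f/E/Out, B/f/W/Out} → row (4,7) (4,7)
{B/f/E/Stay, B/f/E/In, B/f/W/Stay, B/f/W/In} → row (5,7) (5,7)
{B/g/E/Out, B/g/E/Stay, B/g/E/In, B/g/W/Out, B/g/W/Stay, B/g/W/In} → row (0,1) (4,4)
That's 6 distinct rows out of 36 strategies.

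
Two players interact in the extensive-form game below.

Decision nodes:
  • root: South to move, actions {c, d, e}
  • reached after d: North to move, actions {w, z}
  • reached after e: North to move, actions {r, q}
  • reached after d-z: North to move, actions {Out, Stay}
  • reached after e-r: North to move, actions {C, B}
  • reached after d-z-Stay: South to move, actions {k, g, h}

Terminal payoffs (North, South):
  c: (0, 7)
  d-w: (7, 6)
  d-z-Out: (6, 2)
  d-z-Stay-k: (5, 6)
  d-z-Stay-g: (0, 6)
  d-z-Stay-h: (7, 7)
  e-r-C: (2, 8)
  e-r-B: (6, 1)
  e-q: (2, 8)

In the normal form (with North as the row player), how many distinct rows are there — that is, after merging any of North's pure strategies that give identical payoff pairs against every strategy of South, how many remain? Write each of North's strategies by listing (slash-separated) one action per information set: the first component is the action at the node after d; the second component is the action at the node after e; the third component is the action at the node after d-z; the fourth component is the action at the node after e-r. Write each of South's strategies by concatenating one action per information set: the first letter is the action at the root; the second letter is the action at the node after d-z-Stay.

6

North has 16 pure strategies: w/r/Out/C, w/r/Out/B, w/r/Stay/C, w/r/Stay/B, w/q/Out/C, w/q/Out/B, w/q/Stay/C, w/q/Stay/B, z/r/Out/C, z/r/Out/B, z/r/Stay/C, z/r/Stay/B, z/q/Out/C, z/q/Out/B, z/q/Stay/C, z/q/Stay/B. Columns: ck, cg, ch, dk, dg, dh, ek, eg, eh.
{w/r/Out/C, w/r/Stay/C, w/q/Out/C, w/q/Out/B, w/q/Stay/C, w/q/Stay/B} → row (0,7) (0,7) (0,7) (7,6) (7,6) (7,6) (2,8) (2,8) (2,8)
{w/r/Out/B, w/r/Stay/B} → row (0,7) (0,7) (0,7) (7,6) (7,6) (7,6) (6,1) (6,1) (6,1)
{z/r/Out/C, z/q/Out/C, z/q/Out/B} → row (0,7) (0,7) (0,7) (6,2) (6,2) (6,2) (2,8) (2,8) (2,8)
{z/r/Out/B} → row (0,7) (0,7) (0,7) (6,2) (6,2) (6,2) (6,1) (6,1) (6,1)
{z/r/Stay/C, z/q/Stay/C, z/q/Stay/B} → row (0,7) (0,7) (0,7) (5,6) (0,6) (7,7) (2,8) (2,8) (2,8)
{z/r/Stay/B} → row (0,7) (0,7) (0,7) (5,6) (0,6) (7,7) (6,1) (6,1) (6,1)
That's 6 distinct rows out of 16 strategies.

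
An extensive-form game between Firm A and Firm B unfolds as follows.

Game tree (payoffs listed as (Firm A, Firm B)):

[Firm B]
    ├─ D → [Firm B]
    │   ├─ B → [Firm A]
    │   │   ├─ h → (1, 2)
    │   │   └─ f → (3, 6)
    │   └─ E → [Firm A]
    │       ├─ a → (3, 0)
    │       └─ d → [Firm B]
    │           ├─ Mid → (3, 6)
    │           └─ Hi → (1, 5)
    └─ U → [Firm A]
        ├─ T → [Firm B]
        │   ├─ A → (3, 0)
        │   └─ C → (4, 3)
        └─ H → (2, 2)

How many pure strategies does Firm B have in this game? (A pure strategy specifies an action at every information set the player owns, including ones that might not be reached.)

16

Firm B owns the root with actions {D, U} — two choices.
Firm B owns the node after D with actions {B, E} — two choices.
Firm B owns the node after U-T with actions {A, C} — two choices.
Firm B owns the node after D-E-d with actions {Mid, Hi} — two choices.
A pure strategy fixes one action at each information set independently, so the count is the product 2 × 2 × 2 × 2 = 16.
(For reference, Firm A has 8 pure strategies, giving a 16×8 normal-form matrix.)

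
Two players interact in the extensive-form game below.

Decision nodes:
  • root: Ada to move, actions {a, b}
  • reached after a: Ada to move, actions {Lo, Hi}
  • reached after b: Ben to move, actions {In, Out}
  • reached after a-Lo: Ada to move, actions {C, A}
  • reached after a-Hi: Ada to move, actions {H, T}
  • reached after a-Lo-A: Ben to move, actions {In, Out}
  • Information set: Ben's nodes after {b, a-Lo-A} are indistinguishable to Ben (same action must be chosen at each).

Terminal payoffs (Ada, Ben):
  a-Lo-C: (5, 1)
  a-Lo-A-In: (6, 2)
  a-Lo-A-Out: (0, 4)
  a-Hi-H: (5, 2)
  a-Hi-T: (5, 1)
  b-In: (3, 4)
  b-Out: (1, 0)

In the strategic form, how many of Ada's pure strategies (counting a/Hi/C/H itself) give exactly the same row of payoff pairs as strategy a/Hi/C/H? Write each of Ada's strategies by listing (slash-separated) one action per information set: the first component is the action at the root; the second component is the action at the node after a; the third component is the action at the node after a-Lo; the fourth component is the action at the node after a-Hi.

2

Row for a/Hi/C/H (columns In, Out): (5,2) (5,2).
Under a/Hi/C/H, Ada's choice at the node after a-Lo can never be reached regardless of what Ben does, so varying those choices leaves every outcome unchanged.
Holding the reachable choices fixed and varying the unreachable one freely already gives 2 equivalent strategies.
No other strategy reproduces this row, so those 2 are the full class: a/Hi/C/H, a/Hi/A/H.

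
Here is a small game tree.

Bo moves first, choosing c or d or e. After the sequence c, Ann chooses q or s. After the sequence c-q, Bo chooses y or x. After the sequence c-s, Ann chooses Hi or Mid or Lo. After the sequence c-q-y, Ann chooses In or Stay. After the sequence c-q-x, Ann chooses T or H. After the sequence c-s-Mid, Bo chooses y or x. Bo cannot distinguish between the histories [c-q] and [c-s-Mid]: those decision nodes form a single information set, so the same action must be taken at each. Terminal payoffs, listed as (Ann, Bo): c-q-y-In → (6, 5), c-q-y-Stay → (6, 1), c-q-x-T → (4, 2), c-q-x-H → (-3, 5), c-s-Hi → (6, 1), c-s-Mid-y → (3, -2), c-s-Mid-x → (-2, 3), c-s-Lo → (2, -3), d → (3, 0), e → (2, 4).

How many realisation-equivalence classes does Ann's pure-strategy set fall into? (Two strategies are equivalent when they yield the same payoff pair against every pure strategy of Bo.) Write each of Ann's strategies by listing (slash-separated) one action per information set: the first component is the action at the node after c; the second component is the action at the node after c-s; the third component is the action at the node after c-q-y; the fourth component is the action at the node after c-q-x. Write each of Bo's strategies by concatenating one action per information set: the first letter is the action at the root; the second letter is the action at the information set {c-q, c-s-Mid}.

Ann has 24 pure strategies: q/Hi/In/T, q/Hi/In/H, q/Hi/Stay/T, q/Hi/Stay/H, q/Mid/In/T, q/Mid/In/H, q/Mid/Stay/T, q/Mid/Stay/H, q/Lo/In/T, q/Lo/In/H, q/Lo/Stay/T, q/Lo/Stay/H, s/Hi/In/T, s/Hi/In/H, s/Hi/Stay/T, s/Hi/Stay/H, s/Mid/In/T, s/Mid/In/H, s/Mid/Stay/T, s/Mid/Stay/H, s/Lo/In/T, s/Lo/In/H, s/Lo/Stay/T, s/Lo/Stay/H. Columns: cy, cx, dy, dx, ey, ex.
{q/Hi/In/T, q/Mid/In/T, q/Lo/In/T} → row (6,5) (4,2) (3,0) (3,0) (2,4) (2,4)
{q/Hi/In/H, q/Mid/In/H, q/Lo/In/H} → row (6,5) (-3,5) (3,0) (3,0) (2,4) (2,4)
{q/Hi/Stay/T, q/Mid/Stay/T, q/Lo/Stay/T} → row (6,1) (4,2) (3,0) (3,0) (2,4) (2,4)
{q/Hi/Stay/H, q/Mid/Stay/H, q/Lo/Stay/H} → row (6,1) (-3,5) (3,0) (3,0) (2,4) (2,4)
{s/Hi/In/T, s/Hi/In/H, s/Hi/Stay/T, s/Hi/Stay/H} → row (6,1) (6,1) (3,0) (3,0) (2,4) (2,4)
{s/Mid/In/T, s/Mid/In/H, s/Mid/Stay/T, s/Mid/Stay/H} → row (3,-2) (-2,3) (3,0) (3,0) (2,4) (2,4)
{s/Lo/In/T, s/Lo/In/H, s/Lo/Stay/T, s/Lo/Stay/H} → row (2,-3) (2,-3) (3,0) (3,0) (2,4) (2,4)
That's 7 distinct rows out of 24 strategies.

7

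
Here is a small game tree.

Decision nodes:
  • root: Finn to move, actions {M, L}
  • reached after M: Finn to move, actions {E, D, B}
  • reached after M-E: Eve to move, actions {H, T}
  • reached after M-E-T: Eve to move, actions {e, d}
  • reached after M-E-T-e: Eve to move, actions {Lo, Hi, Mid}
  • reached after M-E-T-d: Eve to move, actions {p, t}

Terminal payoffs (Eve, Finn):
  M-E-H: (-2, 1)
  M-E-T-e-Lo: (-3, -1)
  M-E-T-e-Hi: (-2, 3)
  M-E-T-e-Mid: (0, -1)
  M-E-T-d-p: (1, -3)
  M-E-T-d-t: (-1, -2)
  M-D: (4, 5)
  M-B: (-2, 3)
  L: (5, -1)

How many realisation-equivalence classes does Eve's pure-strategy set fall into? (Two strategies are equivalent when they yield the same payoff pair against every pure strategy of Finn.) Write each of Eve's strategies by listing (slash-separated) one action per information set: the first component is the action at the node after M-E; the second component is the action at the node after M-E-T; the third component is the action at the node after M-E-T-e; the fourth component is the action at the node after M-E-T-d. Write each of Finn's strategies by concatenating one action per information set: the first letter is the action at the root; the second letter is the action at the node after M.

6

Eve has 24 pure strategies: H/e/Lo/p, H/e/Lo/t, H/e/Hi/p, H/e/Hi/t, H/e/Mid/p, H/e/Mid/t, H/d/Lo/p, H/d/Lo/t, H/d/Hi/p, H/d/Hi/t, H/d/Mid/p, H/d/Mid/t, T/e/Lo/p, T/e/Lo/t, T/e/Hi/p, T/e/Hi/t, T/e/Mid/p, T/e/Mid/t, T/d/Lo/p, T/d/Lo/t, T/d/Hi/p, T/d/Hi/t, T/d/Mid/p, T/d/Mid/t. Columns: ME, MD, MB, LE, LD, LB.
{H/e/Lo/p, H/e/Lo/t, H/e/Hi/p, H/e/Hi/t, H/e/Mid/p, H/e/Mid/t, H/d/Lo/p, H/d/Lo/t, H/d/Hi/p, H/d/Hi/t, H/d/Mid/p, H/d/Mid/t} → row (-2,1) (4,5) (-2,3) (5,-1) (5,-1) (5,-1)
{T/e/Lo/p, T/e/Lo/t} → row (-3,-1) (4,5) (-2,3) (5,-1) (5,-1) (5,-1)
{T/e/Hi/p, T/e/Hi/t} → row (-2,3) (4,5) (-2,3) (5,-1) (5,-1) (5,-1)
{T/e/Mid/p, T/e/Mid/t} → row (0,-1) (4,5) (-2,3) (5,-1) (5,-1) (5,-1)
{T/d/Lo/p, T/d/Hi/p, T/d/Mid/p} → row (1,-3) (4,5) (-2,3) (5,-1) (5,-1) (5,-1)
{T/d/Lo/t, T/d/Hi/t, T/d/Mid/t} → row (-1,-2) (4,5) (-2,3) (5,-1) (5,-1) (5,-1)
That's 6 distinct rows out of 24 strategies.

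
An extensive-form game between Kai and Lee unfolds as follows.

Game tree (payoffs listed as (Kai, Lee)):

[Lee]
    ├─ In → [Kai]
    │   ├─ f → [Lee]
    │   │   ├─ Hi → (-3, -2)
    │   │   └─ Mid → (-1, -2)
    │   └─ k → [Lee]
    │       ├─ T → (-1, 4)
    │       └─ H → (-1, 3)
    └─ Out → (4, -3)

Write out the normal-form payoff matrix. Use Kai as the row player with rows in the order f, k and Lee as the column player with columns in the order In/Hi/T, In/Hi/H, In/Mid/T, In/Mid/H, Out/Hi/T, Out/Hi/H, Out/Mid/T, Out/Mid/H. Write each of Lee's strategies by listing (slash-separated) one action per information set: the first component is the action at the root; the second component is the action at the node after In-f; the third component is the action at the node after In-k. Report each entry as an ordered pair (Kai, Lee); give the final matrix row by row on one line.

f: (-3,-2) (-3,-2) (-1,-2) (-1,-2) (4,-3) (4,-3) (4,-3) (4,-3) | k: (-1,4) (-1,3) (-1,4) (-1,3) (4,-3) (4,-3) (4,-3) (4,-3)

      In/Hi/T  In/Hi/H  In/Mid/T  In/Mid/H  Out/Hi/T  Out/Hi/H  Out/Mid/T  Out/Mid/H
   f  (-3,-2)  (-3,-2)  (-1,-2)  (-1,-2)   (4,-3)   (4,-3)   (4,-3)   (4,-3)
   k   (-1,4)   (-1,3)   (-1,4)   (-1,3)   (4,-3)   (4,-3)   (4,-3)   (4,-3)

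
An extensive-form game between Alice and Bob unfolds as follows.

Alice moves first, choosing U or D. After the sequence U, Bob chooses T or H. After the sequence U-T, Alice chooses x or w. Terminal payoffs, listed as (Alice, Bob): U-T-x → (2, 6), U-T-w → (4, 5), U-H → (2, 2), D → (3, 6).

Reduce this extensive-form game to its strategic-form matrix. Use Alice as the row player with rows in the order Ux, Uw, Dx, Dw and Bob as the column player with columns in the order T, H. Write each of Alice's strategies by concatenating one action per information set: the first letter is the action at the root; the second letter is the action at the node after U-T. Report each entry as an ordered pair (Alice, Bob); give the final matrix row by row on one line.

Ux: (2,6) (2,2) | Uw: (4,5) (2,2) | Dx: (3,6) (3,6) | Dw: (3,6) (3,6)

            T        H
  Ux    (2,6)    (2,2)
  Uw    (4,5)    (2,2)
  Dx    (3,6)    (3,6)
  Dw    (3,6)    (3,6)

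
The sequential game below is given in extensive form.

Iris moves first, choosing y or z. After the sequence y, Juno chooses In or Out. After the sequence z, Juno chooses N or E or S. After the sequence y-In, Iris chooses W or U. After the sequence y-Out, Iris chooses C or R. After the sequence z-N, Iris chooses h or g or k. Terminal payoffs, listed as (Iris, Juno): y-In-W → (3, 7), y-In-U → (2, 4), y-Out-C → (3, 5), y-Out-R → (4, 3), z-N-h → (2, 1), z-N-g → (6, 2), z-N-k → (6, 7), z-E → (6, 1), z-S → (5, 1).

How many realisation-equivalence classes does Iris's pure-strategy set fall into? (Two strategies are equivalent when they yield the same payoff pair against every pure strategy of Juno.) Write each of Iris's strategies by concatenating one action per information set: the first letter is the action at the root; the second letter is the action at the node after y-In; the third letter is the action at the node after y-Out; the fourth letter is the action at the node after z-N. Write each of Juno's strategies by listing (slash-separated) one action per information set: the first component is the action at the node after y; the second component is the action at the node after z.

7

Iris has 24 pure strategies: yWCh, yWCg, yWCk, yWRh, yWRg, yWRk, yUCh, yUCg, yUCk, yURh, yURg, yURk, zWCh, zWCg, zWCk, zWRh, zWRg, zWRk, zUCh, zUCg, zUCk, zURh, zURg, zURk. Columns: In/N, In/E, In/S, Out/N, Out/E, Out/S.
{yWCh, yWCg, yWCk} → row (3,7) (3,7) (3,7) (3,5) (3,5) (3,5)
{yWRh, yWRg, yWRk} → row (3,7) (3,7) (3,7) (4,3) (4,3) (4,3)
{yUCh, yUCg, yUCk} → row (2,4) (2,4) (2,4) (3,5) (3,5) (3,5)
{yURh, yURg, yURk} → row (2,4) (2,4) (2,4) (4,3) (4,3) (4,3)
{zWCh, zWRh, zUCh, zURh} → row (2,1) (6,1) (5,1) (2,1) (6,1) (5,1)
{zWCg, zWRg, zUCg, zURg} → row (6,2) (6,1) (5,1) (6,2) (6,1) (5,1)
{zWCk, zWRk, zUCk, zURk} → row (6,7) (6,1) (5,1) (6,7) (6,1) (5,1)
That's 7 distinct rows out of 24 strategies.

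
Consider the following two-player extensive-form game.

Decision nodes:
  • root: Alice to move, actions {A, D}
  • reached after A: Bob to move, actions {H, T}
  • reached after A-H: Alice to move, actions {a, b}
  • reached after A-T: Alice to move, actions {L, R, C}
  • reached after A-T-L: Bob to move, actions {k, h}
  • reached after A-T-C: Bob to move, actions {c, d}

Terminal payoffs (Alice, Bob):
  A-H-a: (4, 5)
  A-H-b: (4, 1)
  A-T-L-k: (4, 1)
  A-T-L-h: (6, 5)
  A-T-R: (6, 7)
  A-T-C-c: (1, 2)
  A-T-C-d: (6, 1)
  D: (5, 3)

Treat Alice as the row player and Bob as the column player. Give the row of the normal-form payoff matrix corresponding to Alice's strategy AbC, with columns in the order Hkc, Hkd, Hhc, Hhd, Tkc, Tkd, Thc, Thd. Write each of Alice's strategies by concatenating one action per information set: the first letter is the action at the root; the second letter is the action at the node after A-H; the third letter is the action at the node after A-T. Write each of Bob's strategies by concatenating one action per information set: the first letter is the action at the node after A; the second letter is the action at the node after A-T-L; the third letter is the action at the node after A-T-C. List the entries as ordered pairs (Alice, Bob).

vs Hkc: Alice plays A → Bob plays H at [A] → Alice plays b at [A-H] → (4, 1)
vs Hkd: Alice plays A → Bob plays H at [A] → Alice plays b at [A-H] → (4, 1)
vs Hhc: Alice plays A → Bob plays H at [A] → Alice plays b at [A-H] → (4, 1)
vs Hhd: Alice plays A → Bob plays H at [A] → Alice plays b at [A-H] → (4, 1)
vs Tkc: Alice plays A → Bob plays T at [A] → Alice plays C at [A-T] → Bob plays c at [A-T-C] → (1, 2)
vs Tkd: Alice plays A → Bob plays T at [A] → Alice plays C at [A-T] → Bob plays d at [A-T-C] → (6, 1)
vs Thc: Alice plays A → Bob plays T at [A] → Alice plays C at [A-T] → Bob plays c at [A-T-C] → (1, 2)
vs Thd: Alice plays A → Bob plays T at [A] → Alice plays C at [A-T] → Bob plays d at [A-T-C] → (6, 1)

(4,1) (4,1) (4,1) (4,1) (1,2) (6,1) (1,2) (6,1)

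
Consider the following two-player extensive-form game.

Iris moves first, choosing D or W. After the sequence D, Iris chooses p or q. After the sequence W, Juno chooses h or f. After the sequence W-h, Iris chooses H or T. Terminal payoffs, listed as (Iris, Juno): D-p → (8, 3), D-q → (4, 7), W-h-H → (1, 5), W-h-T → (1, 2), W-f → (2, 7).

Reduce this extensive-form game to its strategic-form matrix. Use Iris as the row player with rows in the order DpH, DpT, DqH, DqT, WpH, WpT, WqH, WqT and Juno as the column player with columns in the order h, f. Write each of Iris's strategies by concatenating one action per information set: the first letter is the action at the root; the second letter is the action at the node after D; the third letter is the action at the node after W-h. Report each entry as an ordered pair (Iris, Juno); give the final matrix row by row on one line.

            h        f
 DpH    (8,3)    (8,3)
 DpT    (8,3)    (8,3)
 DqH    (4,7)    (4,7)
 DqT    (4,7)    (4,7)
 WpH    (1,5)    (2,7)
 WpT    (1,2)    (2,7)
 WqH    (1,5)    (2,7)
 WqT    (1,2)    (2,7)

DpH: (8,3) (8,3) | DpT: (8,3) (8,3) | DqH: (4,7) (4,7) | DqT: (4,7) (4,7) | WpH: (1,5) (2,7) | WpT: (1,2) (2,7) | WqH: (1,5) (2,7) | WqT: (1,2) (2,7)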